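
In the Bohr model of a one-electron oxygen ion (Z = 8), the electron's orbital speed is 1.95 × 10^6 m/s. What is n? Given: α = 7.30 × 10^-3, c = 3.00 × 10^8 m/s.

v_n = Zαc/n ⇒ n = Zαc/v = 8 × 0.00730 × 3.00 × 10^8 / 1.95 × 10^6 ≈ 8.98
n = 9

9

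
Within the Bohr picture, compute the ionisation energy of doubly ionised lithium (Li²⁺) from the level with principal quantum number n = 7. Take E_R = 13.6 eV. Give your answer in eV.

2.50 eV

E_n = −E_R·Z²/n² = −13.6 × 3²/7² eV = -2.50 eV
Ionisation energy = −E_n = 2.50 eV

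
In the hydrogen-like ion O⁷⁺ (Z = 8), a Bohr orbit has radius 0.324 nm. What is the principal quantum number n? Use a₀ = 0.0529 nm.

r_n = n²a₀/Z ⇒ n² = rZ/a₀ = 0.324 × 8 / 0.0529 ≈ 49.00
n = 7

7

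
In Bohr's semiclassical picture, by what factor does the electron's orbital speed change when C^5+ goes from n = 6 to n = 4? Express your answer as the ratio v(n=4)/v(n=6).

3/2

v ∝ Z^1 · n^-1; with Z fixed, v ∝ n^-1.
v(n=4)/v(n=6) = (4/6)^-1 = 3/2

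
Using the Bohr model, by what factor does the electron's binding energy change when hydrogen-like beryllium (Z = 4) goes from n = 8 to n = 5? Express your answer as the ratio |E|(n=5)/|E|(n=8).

|E| ∝ Z^2 · n^-2; with Z fixed, |E| ∝ n^-2.
|E|(n=5)/|E|(n=8) = (5/8)^-2 = 64/25

64/25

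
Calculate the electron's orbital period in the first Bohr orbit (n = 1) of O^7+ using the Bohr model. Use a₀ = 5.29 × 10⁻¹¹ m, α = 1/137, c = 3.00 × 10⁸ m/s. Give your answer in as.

r = n²a₀/Z = 1²·5.29 × 10⁻¹¹/8 = 6.61 × 10⁻¹² m
v = Zαc/n = 8·0.00730·3.00 × 10⁸/1 = 1.75 × 10⁷ m/s
T = 2πr/v = 2.37 × 10⁻¹⁸ s = 2.37 as

2.37 as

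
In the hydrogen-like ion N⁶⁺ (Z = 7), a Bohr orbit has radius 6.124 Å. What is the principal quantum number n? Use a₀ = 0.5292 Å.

r_n = n²a₀/Z ⇒ n² = rZ/a₀ = 6.124 × 7 / 0.5292 ≈ 81.01
n = 9

9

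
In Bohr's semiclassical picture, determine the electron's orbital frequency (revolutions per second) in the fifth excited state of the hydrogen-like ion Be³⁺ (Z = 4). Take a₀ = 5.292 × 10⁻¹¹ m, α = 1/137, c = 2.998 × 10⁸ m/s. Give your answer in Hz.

4.875 × 10¹⁴ Hz

r = n²a₀/Z = 4.763 × 10⁻¹⁰ m, v = Zαc/n = 1.459 × 10⁶ m/s
f = v/(2πr) = 4.875 × 10¹⁴ Hz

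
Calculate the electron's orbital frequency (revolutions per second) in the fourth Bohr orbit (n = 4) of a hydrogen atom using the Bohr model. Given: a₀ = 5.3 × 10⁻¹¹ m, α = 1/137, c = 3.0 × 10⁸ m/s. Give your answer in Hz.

r = n²a₀/Z = 8.5 × 10⁻¹⁰ m, v = Zαc/n = 5.5 × 10⁵ m/s
f = v/(2πr) = 1.0 × 10¹⁴ Hz

1.0 × 10¹⁴ Hz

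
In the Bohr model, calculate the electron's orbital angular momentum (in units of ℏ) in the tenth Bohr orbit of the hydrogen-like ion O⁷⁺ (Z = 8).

L_n = nℏ, so L/ℏ = n = 10.

10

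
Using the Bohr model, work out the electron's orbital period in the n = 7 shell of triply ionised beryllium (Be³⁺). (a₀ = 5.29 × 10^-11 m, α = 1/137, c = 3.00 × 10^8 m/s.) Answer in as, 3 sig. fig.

3250 as

r = n²a₀/Z = 7²·5.29 × 10^-11/4 = 6.48 × 10^-10 m
v = Zαc/n = 4·0.00730·3.00 × 10^8/7 = 1.25 × 10^6 m/s
T = 2πr/v = 3.25 × 10^-15 s = 3250 as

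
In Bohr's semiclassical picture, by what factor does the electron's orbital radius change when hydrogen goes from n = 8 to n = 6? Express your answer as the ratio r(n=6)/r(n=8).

9/16

r ∝ Z^-1 · n^2; with Z fixed, r ∝ n^2.
r(n=6)/r(n=8) = (6/8)^2 = 9/16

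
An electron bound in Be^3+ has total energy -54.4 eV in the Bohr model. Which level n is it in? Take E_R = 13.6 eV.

2

E_n = −E_R Z²/n² ⇒ n² = E_R Z²/(−E_n) = 13.6 × 4² / 54.4 ≈ 4.00
n = 2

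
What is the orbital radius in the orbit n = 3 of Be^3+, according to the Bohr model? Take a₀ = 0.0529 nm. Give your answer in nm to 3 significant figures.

r_n = n²a₀/Z = 3² × 0.0529 / 4
    = 9 × 0.0529 / 4 = 0.119 nm

0.119 nm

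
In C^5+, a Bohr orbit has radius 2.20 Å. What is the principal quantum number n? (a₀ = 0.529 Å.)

5

r_n = n²a₀/Z ⇒ n² = rZ/a₀ = 2.20 × 6 / 0.529 ≈ 24.95
n = 5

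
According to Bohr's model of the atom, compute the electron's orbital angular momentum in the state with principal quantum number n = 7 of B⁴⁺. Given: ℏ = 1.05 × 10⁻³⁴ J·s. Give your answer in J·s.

L_n = nℏ = 7 × 1.05 × 10⁻³⁴ = 7.35 × 10⁻³⁴ J·s

7.35 × 10⁻³⁴ J·s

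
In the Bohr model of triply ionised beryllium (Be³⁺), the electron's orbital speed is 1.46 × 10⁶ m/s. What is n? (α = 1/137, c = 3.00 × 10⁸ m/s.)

6

v_n = Zαc/n ⇒ n = Zαc/v = 4 × 0.00730 × 3.00 × 10⁸ / 1.46 × 10⁶ ≈ 6.00
n = 6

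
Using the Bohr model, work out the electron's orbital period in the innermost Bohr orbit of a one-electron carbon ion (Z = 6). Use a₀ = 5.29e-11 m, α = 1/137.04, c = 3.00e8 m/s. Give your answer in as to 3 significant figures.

r = n²a₀/Z = 1²·5.29e-11/6 = 8.82e-12 m
v = Zαc/n = 6·0.00730·3.00e8/1 = 1.31e7 m/s
T = 2πr/v = 4.22e-18 s = 4.22 as

4.22 as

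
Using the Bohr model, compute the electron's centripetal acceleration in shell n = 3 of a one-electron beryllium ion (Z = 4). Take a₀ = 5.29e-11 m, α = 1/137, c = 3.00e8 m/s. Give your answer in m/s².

7.16e22 m/s²

r = n²a₀/Z = 1.19e-10 m, v = Zαc/n = 2.92e6 m/s
a = v²/r = (2.92e6)² / 1.19e-10 = 7.16e22 m/s²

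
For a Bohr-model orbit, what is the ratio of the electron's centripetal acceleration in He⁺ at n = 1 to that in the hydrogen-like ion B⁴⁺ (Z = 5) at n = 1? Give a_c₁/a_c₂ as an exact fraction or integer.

a_c ∝ Z^3 · n^-4
a_c₁/a_c₂ = (2/5)^3 · (1/1)^-4 = 8/125

8/125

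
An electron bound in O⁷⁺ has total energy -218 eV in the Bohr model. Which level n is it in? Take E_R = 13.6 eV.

E_n = −E_R Z²/n² ⇒ n² = E_R Z²/(−E_n) = 13.6 × 8² / 218 ≈ 3.99
n = 2

2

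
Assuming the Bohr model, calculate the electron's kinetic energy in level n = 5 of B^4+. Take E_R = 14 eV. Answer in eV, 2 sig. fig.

14 eV

For a Coulomb orbit the virial theorem gives K = −E_n.
E_n = −E_R·Z²/n², so K = E_R·Z²/n² = 14 × 5²/5² = 14 eV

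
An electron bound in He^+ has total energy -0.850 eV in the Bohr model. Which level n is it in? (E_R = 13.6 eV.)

E_n = −E_R Z²/n² ⇒ n² = E_R Z²/(−E_n) = 13.6 × 2² / 0.850 ≈ 64.00
n = 8

8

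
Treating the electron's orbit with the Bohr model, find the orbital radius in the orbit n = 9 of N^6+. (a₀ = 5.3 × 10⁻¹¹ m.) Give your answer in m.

6.1 × 10⁻¹⁰ m

r_n = n²a₀/Z = 9² × 5.3 × 10⁻¹¹ / 7
    = 81 × 5.3 × 10⁻¹¹ / 7 = 6.1 × 10⁻¹⁰ m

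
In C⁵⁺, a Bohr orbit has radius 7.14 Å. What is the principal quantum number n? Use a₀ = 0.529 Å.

9

r_n = n²a₀/Z ⇒ n² = rZ/a₀ = 7.14 × 6 / 0.529 ≈ 80.98
n = 9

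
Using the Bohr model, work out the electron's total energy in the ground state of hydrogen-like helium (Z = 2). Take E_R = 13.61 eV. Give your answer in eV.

-54.44 eV

E_n = −E_R·Z²/n² = −13.61 × 2²/1² = -54.44 eV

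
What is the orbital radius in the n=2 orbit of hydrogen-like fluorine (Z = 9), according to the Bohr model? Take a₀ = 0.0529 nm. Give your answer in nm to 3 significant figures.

0.0235 nm

r_n = n²a₀/Z = 2² × 0.0529 / 9
    = 4 × 0.0529 / 9 = 0.0235 nm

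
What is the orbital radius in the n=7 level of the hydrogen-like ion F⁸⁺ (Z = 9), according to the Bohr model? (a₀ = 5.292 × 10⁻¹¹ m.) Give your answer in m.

r_n = n²a₀/Z = 7² × 5.292 × 10⁻¹¹ / 9
    = 49 × 5.292 × 10⁻¹¹ / 9 = 2.881 × 10⁻¹⁰ m

2.881 × 10⁻¹⁰ m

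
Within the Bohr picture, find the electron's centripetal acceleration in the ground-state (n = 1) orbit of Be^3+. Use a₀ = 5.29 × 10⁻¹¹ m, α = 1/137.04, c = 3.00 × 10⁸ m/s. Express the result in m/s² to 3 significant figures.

5.80 × 10²⁴ m/s²

r = n²a₀/Z = 1.32 × 10⁻¹¹ m, v = Zαc/n = 8.76 × 10⁶ m/s
a = v²/r = (8.76 × 10⁶)² / 1.32 × 10⁻¹¹ = 5.80 × 10²⁴ m/s²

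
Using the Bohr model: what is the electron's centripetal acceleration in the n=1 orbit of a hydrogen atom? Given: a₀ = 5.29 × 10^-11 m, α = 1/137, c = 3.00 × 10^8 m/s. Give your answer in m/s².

r = n²a₀/Z = 5.29 × 10^-11 m, v = Zαc/n = 2.19 × 10^6 m/s
a = v²/r = (2.19 × 10^6)² / 5.29 × 10^-11 = 9.06 × 10^22 m/s²

9.06 × 10^22 m/s²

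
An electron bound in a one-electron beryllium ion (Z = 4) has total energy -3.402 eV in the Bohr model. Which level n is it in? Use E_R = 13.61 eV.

E_n = −E_R Z²/n² ⇒ n² = E_R Z²/(−E_n) = 13.61 × 4² / 3.402 ≈ 64.01
n = 8

8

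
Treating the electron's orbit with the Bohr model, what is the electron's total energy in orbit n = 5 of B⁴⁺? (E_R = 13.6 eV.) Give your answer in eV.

-13.6 eV

E_n = −E_R·Z²/n² = −13.6 × 5²/5² = -13.6 eV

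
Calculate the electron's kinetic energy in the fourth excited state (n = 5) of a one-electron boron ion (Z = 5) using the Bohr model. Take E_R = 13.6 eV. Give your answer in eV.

13.6 eV

For a Coulomb orbit the virial theorem gives K = −E_n.
E_n = −E_R·Z²/n², so K = E_R·Z²/n² = 13.6 × 5²/5² = 13.6 eV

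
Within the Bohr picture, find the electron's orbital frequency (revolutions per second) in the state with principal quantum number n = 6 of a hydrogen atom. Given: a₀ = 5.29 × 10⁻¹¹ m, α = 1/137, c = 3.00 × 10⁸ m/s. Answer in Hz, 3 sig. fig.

3.05 × 10¹³ Hz

r = n²a₀/Z = 1.90 × 10⁻⁹ m, v = Zαc/n = 3.65 × 10⁵ m/s
f = v/(2πr) = 3.05 × 10¹³ Hz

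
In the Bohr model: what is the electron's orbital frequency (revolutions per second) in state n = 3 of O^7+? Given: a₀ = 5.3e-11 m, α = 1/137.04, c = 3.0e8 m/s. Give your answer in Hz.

r = n²a₀/Z = 6.0e-11 m, v = Zαc/n = 5.8e6 m/s
f = v/(2πr) = 1.6e16 Hz

1.6e16 Hz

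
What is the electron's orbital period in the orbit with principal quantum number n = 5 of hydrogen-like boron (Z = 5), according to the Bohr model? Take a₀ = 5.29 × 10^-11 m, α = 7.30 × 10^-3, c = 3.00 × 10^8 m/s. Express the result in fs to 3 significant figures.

r = n²a₀/Z = 5²·5.29 × 10^-11/5 = 2.64 × 10^-10 m
v = Zαc/n = 5·0.00730·3.00 × 10^8/5 = 2.19 × 10^6 m/s
T = 2πr/v = 7.59 × 10^-16 s = 0.759 fs

0.759 fs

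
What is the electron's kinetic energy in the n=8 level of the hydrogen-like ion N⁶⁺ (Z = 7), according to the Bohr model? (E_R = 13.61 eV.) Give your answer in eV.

10.42 eV

For a Coulomb orbit the virial theorem gives K = −E_n.
E_n = −E_R·Z²/n², so K = E_R·Z²/n² = 13.61 × 7²/8² = 10.42 eV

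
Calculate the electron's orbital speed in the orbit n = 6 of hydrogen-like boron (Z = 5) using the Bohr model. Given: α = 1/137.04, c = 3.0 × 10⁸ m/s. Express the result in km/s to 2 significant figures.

1800 km/s

v_n = Zαc/n = 5 × 0.0073 × 3.0 × 10⁸ / 6
    = 1800 km/s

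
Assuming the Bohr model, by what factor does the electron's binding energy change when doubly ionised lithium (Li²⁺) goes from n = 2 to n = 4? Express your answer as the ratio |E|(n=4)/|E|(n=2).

|E| ∝ Z^2 · n^-2; with Z fixed, |E| ∝ n^-2.
|E|(n=4)/|E|(n=2) = (4/2)^-2 = 1/4

1/4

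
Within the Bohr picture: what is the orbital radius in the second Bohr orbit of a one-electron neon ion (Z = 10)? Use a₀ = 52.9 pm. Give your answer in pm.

21.2 pm

r_n = n²a₀/Z = 2² × 52.9 / 10
    = 4 × 52.9 / 10 = 21.2 pm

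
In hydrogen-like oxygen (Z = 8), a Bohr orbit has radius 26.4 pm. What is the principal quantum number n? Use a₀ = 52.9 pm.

2

r_n = n²a₀/Z ⇒ n² = rZ/a₀ = 26.4 × 8 / 52.9 ≈ 3.99
n = 2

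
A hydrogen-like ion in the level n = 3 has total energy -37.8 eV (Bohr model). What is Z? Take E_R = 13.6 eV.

5

E_n = −E_R Z²/n² ⇒ Z² = −E_n n²/E_R = 37.8 × 3² / 13.6 ≈ 25.01
Z = 5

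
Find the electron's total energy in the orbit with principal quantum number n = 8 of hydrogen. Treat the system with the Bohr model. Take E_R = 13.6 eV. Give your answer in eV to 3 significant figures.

E_n = −E_R·Z²/n² = −13.6 × 1²/8² = -0.212 eV

-0.212 eV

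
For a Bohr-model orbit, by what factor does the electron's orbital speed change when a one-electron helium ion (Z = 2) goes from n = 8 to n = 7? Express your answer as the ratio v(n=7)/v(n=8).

v ∝ Z^1 · n^-1; with Z fixed, v ∝ n^-1.
v(n=7)/v(n=8) = (7/8)^-1 = 8/7

8/7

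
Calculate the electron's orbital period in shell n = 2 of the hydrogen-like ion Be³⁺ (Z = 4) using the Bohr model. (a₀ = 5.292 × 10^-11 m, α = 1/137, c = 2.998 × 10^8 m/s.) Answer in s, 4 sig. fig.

r = n²a₀/Z = 2²·5.292 × 10^-11/4 = 5.292 × 10^-11 m
v = Zαc/n = 4·0.007299·2.998 × 10^8/2 = 4.377 × 10^6 m/s
T = 2πr/v = 7.597 × 10^-17 s

7.597 × 10^-17 s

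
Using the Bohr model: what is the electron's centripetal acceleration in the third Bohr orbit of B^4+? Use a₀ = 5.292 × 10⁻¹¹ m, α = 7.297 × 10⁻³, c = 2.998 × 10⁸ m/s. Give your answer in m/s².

1.396 × 10²³ m/s²

r = n²a₀/Z = 9.526 × 10⁻¹¹ m, v = Zαc/n = 3.646 × 10⁶ m/s
a = v²/r = (3.646 × 10⁶)² / 9.526 × 10⁻¹¹ = 1.396 × 10²³ m/s²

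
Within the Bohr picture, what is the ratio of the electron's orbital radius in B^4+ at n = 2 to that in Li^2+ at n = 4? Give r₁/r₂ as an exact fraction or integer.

3/20

r ∝ Z^-1 · n^2
r₁/r₂ = (5/3)^-1 · (2/4)^2 = 3/20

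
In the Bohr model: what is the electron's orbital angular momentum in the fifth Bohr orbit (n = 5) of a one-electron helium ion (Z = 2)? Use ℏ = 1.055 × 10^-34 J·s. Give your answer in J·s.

5.275 × 10^-34 J·s

L_n = nℏ = 5 × 1.055 × 10^-34 = 5.275 × 10^-34 J·s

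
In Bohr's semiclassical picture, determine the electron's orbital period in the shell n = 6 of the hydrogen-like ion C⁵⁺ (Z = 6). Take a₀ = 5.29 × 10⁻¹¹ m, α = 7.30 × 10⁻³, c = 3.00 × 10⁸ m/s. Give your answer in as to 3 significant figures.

911 as

r = n²a₀/Z = 6²·5.29 × 10⁻¹¹/6 = 3.17 × 10⁻¹⁰ m
v = Zαc/n = 6·0.00730·3.00 × 10⁸/6 = 2.19 × 10⁶ m/s
T = 2πr/v = 9.11 × 10⁻¹⁶ s = 911 as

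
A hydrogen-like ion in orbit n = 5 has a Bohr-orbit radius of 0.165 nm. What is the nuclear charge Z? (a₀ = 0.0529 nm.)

r_n = n²a₀/Z ⇒ Z = n²a₀/r = 5² × 0.0529 / 0.165 ≈ 8.02
Z = 8

8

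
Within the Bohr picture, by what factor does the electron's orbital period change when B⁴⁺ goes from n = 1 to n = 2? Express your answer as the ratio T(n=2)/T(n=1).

8

T ∝ Z^-2 · n^3; with Z fixed, T ∝ n^3.
T(n=2)/T(n=1) = (2/1)^3 = 8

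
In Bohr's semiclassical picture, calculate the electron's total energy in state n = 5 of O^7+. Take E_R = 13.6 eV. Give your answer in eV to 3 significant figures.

E_n = −E_R·Z²/n² = −13.6 × 8²/5² = -34.8 eV

-34.8 eV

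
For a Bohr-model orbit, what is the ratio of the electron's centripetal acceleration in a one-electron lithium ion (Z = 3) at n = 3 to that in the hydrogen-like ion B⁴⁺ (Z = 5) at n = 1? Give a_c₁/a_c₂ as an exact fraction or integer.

a_c ∝ Z^3 · n^-4
a_c₁/a_c₂ = (3/5)^3 · (3/1)^-4 = 1/375

1/375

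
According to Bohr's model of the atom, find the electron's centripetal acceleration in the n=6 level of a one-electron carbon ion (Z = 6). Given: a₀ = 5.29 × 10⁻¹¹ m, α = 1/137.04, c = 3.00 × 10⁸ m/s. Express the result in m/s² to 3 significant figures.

1.51 × 10²² m/s²

r = n²a₀/Z = 3.17 × 10⁻¹⁰ m, v = Zαc/n = 2.19 × 10⁶ m/s
a = v²/r = (2.19 × 10⁶)² / 3.17 × 10⁻¹⁰ = 1.51 × 10²² m/s²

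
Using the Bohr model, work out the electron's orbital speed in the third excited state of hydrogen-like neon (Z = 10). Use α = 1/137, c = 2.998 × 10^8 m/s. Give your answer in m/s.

v_n = Zαc/n = 10 × 0.007299 × 2.998 × 10^8 / 4
    = 5.471 × 10^6 m/s

5.471 × 10^6 m/s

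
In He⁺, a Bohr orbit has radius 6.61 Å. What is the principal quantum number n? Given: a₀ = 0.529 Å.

r_n = n²a₀/Z ⇒ n² = rZ/a₀ = 6.61 × 2 / 0.529 ≈ 24.99
n = 5

5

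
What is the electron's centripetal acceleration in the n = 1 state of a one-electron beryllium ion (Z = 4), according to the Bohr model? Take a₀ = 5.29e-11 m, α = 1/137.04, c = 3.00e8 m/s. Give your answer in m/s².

r = n²a₀/Z = 1.32e-11 m, v = Zαc/n = 8.76e6 m/s
a = v²/r = (8.76e6)² / 1.32e-11 = 5.80e24 m/s²

5.80e24 m/s²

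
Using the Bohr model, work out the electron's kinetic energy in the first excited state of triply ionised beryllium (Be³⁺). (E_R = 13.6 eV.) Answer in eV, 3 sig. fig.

For a Coulomb orbit the virial theorem gives K = −E_n.
E_n = −E_R·Z²/n², so K = E_R·Z²/n² = 13.6 × 4²/2² = 54.4 eV

54.4 eV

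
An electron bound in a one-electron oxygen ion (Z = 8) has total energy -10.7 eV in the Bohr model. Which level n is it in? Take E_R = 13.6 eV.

E_n = −E_R Z²/n² ⇒ n² = E_R Z²/(−E_n) = 13.6 × 8² / 10.7 ≈ 81.35
n = 9

9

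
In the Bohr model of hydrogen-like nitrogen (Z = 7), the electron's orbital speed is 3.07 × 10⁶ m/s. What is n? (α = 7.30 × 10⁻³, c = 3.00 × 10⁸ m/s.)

v_n = Zαc/n ⇒ n = Zαc/v = 7 × 0.00730 × 3.00 × 10⁸ / 3.07 × 10⁶ ≈ 4.99
n = 5

5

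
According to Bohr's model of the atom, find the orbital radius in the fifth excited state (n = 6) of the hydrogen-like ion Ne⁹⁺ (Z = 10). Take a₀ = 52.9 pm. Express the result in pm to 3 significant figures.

r_n = n²a₀/Z = 6² × 52.9 / 10
    = 36 × 52.9 / 10 = 190 pm

190 pm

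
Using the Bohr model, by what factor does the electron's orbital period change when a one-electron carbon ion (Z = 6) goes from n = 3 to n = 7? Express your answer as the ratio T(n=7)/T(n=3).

343/27

T ∝ Z^-2 · n^3; with Z fixed, T ∝ n^3.
T(n=7)/T(n=3) = (7/3)^3 = 343/27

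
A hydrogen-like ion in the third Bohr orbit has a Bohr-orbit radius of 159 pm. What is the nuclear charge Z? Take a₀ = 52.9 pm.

3

r_n = n²a₀/Z ⇒ Z = n²a₀/r = 3² × 52.9 / 159 ≈ 2.99
Z = 3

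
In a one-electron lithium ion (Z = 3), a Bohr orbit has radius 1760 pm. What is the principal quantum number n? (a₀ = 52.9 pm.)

10

r_n = n²a₀/Z ⇒ n² = rZ/a₀ = 1760 × 3 / 52.9 ≈ 99.81
n = 10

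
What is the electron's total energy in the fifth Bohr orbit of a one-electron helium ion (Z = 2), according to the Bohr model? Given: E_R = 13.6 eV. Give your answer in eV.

E_n = −E_R·Z²/n² = −13.6 × 2²/5² = -2.18 eV

-2.18 eV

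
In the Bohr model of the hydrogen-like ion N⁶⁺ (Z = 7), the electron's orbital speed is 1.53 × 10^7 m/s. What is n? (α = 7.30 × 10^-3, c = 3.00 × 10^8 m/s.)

v_n = Zαc/n ⇒ n = Zαc/v = 7 × 0.00730 × 3.00 × 10^8 / 1.53 × 10^7 ≈ 1.00
n = 1

1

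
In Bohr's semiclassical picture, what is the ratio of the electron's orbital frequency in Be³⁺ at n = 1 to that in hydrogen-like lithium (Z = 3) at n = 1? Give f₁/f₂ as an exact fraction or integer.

16/9

f ∝ Z^2 · n^-3
f₁/f₂ = (4/3)^2 · (1/1)^-3 = 16/9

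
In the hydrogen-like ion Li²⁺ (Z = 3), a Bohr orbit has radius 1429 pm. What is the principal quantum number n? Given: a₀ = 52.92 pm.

9

r_n = n²a₀/Z ⇒ n² = rZ/a₀ = 1429 × 3 / 52.92 ≈ 81.01
n = 9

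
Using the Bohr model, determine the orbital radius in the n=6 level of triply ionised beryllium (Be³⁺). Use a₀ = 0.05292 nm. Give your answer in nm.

r_n = n²a₀/Z = 6² × 0.05292 / 4
    = 36 × 0.05292 / 4 = 0.4763 nm

0.4763 nm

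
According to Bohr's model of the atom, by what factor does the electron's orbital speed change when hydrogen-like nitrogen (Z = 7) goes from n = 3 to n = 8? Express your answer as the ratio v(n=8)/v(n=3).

v ∝ Z^1 · n^-1; with Z fixed, v ∝ n^-1.
v(n=8)/v(n=3) = (8/3)^-1 = 3/8

3/8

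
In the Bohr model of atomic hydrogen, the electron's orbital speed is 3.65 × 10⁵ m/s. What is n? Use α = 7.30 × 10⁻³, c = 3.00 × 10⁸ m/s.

v_n = Zαc/n ⇒ n = Zαc/v = 1 × 0.00730 × 3.00 × 10⁸ / 3.65 × 10⁵ ≈ 6.00
n = 6

6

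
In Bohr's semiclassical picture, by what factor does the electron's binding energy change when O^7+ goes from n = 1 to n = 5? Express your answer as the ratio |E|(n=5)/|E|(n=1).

1/25

|E| ∝ Z^2 · n^-2; with Z fixed, |E| ∝ n^-2.
|E|(n=5)/|E|(n=1) = (5/1)^-2 = 1/25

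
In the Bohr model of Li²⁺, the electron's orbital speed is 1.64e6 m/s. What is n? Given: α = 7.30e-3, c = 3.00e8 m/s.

v_n = Zαc/n ⇒ n = Zαc/v = 3 × 0.00730 × 3.00e8 / 1.64e6 ≈ 4.01
n = 4

4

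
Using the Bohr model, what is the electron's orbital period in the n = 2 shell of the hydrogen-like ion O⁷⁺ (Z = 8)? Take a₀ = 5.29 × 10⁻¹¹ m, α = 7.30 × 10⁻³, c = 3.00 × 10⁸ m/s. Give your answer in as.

19.0 as

r = n²a₀/Z = 2²·5.29 × 10⁻¹¹/8 = 2.65 × 10⁻¹¹ m
v = Zαc/n = 8·0.00730·3.00 × 10⁸/2 = 8.76 × 10⁶ m/s
T = 2πr/v = 1.90 × 10⁻¹⁷ s = 19.0 as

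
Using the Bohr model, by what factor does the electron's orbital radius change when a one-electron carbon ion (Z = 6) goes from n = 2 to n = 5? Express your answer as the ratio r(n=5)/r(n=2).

25/4

r ∝ Z^-1 · n^2; with Z fixed, r ∝ n^2.
r(n=5)/r(n=2) = (5/2)^2 = 25/4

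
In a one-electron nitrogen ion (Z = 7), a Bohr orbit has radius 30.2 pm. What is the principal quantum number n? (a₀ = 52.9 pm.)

r_n = n²a₀/Z ⇒ n² = rZ/a₀ = 30.2 × 7 / 52.9 ≈ 4.00
n = 2

2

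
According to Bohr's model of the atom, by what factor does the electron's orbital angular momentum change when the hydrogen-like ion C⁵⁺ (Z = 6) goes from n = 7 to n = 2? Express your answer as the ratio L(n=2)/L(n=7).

L = nℏ depends only on n, so L ∝ n.
L(n=2)/L(n=7) = (2/7)^1 = 2/7

2/7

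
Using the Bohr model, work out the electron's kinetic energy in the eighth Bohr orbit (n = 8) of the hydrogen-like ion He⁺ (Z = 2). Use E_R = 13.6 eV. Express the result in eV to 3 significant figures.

For a Coulomb orbit the virial theorem gives K = −E_n.
E_n = −E_R·Z²/n², so K = E_R·Z²/n² = 13.6 × 2²/8² = 0.850 eV

0.850 eV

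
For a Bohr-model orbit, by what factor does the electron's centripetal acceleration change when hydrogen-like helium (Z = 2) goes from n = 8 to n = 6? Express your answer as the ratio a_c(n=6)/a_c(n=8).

a_c ∝ Z^3 · n^-4; with Z fixed, a_c ∝ n^-4.
a_c(n=6)/a_c(n=8) = (6/8)^-4 = 256/81

256/81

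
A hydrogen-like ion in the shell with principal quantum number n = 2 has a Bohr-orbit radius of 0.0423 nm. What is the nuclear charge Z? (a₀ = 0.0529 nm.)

5

r_n = n²a₀/Z ⇒ Z = n²a₀/r = 2² × 0.0529 / 0.0423 ≈ 5.00
Z = 5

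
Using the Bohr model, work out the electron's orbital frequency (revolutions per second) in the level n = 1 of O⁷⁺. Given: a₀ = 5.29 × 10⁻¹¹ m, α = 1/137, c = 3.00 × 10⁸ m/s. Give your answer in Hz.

4.22 × 10¹⁷ Hz

r = n²a₀/Z = 6.61 × 10⁻¹² m, v = Zαc/n = 1.75 × 10⁷ m/s
f = v/(2πr) = 4.22 × 10¹⁷ Hz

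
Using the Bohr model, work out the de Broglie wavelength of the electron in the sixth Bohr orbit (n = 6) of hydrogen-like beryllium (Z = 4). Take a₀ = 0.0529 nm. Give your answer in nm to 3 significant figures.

0.499 nm

The Bohr quantisation condition is nλ = 2πr_n.
r_n = n²a₀/Z = 0.476 nm
λ = 2πr_n/n = 2π·0.476/6 = 0.499 nm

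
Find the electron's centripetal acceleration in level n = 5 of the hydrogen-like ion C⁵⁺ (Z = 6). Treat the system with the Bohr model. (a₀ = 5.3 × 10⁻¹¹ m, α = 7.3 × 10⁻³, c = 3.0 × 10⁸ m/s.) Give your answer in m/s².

3.1 × 10²² m/s²

r = n²a₀/Z = 2.2 × 10⁻¹⁰ m, v = Zαc/n = 2.6 × 10⁶ m/s
a = v²/r = (2.6 × 10⁶)² / 2.2 × 10⁻¹⁰ = 3.1 × 10²² m/s²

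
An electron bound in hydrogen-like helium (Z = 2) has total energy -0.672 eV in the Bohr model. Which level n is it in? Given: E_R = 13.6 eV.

E_n = −E_R Z²/n² ⇒ n² = E_R Z²/(−E_n) = 13.6 × 2² / 0.672 ≈ 80.95
n = 9

9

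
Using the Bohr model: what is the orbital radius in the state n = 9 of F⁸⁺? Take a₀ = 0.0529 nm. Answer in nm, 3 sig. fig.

r_n = n²a₀/Z = 9² × 0.0529 / 9
    = 81 × 0.0529 / 9 = 0.476 nm

0.476 nm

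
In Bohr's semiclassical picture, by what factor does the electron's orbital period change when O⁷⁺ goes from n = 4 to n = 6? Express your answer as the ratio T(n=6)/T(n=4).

T ∝ Z^-2 · n^3; with Z fixed, T ∝ n^3.
T(n=6)/T(n=4) = (6/4)^3 = 27/8

27/8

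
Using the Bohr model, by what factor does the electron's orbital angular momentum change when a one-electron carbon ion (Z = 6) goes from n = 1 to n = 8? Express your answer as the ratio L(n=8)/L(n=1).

L = nℏ depends only on n, so L ∝ n.
L(n=8)/L(n=1) = (8/1)^1 = 8

8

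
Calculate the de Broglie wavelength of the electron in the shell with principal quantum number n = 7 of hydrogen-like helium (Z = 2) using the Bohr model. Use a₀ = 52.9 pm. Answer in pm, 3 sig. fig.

1160 pm

The Bohr quantisation condition is nλ = 2πr_n.
r_n = n²a₀/Z = 1300 pm
λ = 2πr_n/n = 2π·1300/7 = 1160 pm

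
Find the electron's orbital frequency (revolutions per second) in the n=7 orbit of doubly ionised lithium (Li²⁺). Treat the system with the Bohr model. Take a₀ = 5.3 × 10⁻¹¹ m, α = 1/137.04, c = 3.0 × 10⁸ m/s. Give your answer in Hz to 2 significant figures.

1.7 × 10¹⁴ Hz

r = n²a₀/Z = 8.7 × 10⁻¹⁰ m, v = Zαc/n = 9.4 × 10⁵ m/s
f = v/(2πr) = 1.7 × 10¹⁴ Hz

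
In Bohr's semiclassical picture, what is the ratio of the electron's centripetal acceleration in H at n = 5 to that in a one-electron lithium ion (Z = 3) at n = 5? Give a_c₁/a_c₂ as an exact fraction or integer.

1/27

a_c ∝ Z^3 · n^-4
a_c₁/a_c₂ = (1/3)^3 · (5/5)^-4 = 1/27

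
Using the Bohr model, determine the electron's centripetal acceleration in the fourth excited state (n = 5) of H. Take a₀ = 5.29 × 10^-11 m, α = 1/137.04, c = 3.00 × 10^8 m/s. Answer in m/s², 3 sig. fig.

r = n²a₀/Z = 1.32 × 10^-9 m, v = Zαc/n = 4.38 × 10^5 m/s
a = v²/r = (4.38 × 10^5)² / 1.32 × 10^-9 = 1.45 × 10^20 m/s²

1.45 × 10^20 m/s²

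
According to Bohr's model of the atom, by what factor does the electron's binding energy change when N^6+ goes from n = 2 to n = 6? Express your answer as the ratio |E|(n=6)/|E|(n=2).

1/9

|E| ∝ Z^2 · n^-2; with Z fixed, |E| ∝ n^-2.
|E|(n=6)/|E|(n=2) = (6/2)^-2 = 1/9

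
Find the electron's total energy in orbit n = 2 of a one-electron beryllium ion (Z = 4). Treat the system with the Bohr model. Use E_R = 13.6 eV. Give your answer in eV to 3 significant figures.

-54.4 eV

E_n = −E_R·Z²/n² = −13.6 × 4²/2² = -54.4 eV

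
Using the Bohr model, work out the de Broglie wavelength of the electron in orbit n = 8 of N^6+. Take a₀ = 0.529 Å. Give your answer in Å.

3.80 Å

The Bohr quantisation condition is nλ = 2πr_n.
r_n = n²a₀/Z = 4.84 Å
λ = 2πr_n/n = 2π·4.84/8 = 3.80 Å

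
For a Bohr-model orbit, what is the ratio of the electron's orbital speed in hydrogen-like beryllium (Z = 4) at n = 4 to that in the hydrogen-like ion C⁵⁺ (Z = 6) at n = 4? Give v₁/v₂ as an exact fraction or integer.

v ∝ Z^1 · n^-1
v₁/v₂ = (4/6)^1 · (4/4)^-1 = 2/3

2/3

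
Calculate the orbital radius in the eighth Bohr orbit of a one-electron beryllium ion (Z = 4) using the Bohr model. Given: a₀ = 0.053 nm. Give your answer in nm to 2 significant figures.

0.85 nm

r_n = n²a₀/Z = 8² × 0.053 / 4
    = 64 × 0.053 / 4 = 0.85 nm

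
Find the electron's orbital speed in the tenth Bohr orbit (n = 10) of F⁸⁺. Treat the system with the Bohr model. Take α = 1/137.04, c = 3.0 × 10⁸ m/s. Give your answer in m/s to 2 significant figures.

v_n = Zαc/n = 9 × 0.0073 × 3.0 × 10⁸ / 10
    = 2.0 × 10⁶ m/s

2.0 × 10⁶ m/s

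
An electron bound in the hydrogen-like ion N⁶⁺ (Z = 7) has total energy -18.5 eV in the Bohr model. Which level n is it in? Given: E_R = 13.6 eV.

E_n = −E_R Z²/n² ⇒ n² = E_R Z²/(−E_n) = 13.6 × 7² / 18.5 ≈ 36.02
n = 6

6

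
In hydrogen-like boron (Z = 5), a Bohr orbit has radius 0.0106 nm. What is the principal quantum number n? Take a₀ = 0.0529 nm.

r_n = n²a₀/Z ⇒ n² = rZ/a₀ = 0.0106 × 5 / 0.0529 ≈ 1.00
n = 1

1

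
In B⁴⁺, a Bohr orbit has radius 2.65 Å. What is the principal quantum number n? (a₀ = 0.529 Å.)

r_n = n²a₀/Z ⇒ n² = rZ/a₀ = 2.65 × 5 / 0.529 ≈ 25.05
n = 5

5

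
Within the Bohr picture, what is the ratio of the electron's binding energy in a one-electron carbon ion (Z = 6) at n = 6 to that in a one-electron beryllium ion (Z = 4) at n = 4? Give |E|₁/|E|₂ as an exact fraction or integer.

1

|E| ∝ Z^2 · n^-2
|E|₁/|E|₂ = (6/4)^2 · (6/4)^-2 = 1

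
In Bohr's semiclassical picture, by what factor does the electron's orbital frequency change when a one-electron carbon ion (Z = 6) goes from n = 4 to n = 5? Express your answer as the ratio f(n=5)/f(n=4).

64/125

f ∝ Z^2 · n^-3; with Z fixed, f ∝ n^-3.
f(n=5)/f(n=4) = (5/4)^-3 = 64/125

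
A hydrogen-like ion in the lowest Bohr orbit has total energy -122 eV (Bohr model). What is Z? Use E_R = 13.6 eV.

E_n = −E_R Z²/n² ⇒ Z² = −E_n n²/E_R = 122 × 1² / 13.6 ≈ 8.97
Z = 3

3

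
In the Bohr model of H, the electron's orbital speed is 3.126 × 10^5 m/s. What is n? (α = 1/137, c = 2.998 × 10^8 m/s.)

7

v_n = Zαc/n ⇒ n = Zαc/v = 1 × 0.007299 × 2.998 × 10^8 / 3.126 × 10^5 ≈ 7.00
n = 7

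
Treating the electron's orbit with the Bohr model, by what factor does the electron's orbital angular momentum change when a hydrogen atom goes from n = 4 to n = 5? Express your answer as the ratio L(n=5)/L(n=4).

L = nℏ depends only on n, so L ∝ n.
L(n=5)/L(n=4) = (5/4)^1 = 5/4

5/4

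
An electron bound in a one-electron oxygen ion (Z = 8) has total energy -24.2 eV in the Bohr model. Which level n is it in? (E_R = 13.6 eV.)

6

E_n = −E_R Z²/n² ⇒ n² = E_R Z²/(−E_n) = 13.6 × 8² / 24.2 ≈ 35.97
n = 6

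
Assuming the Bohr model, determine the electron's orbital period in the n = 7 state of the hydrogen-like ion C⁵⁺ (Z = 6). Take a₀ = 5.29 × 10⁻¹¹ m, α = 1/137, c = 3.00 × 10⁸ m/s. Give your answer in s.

r = n²a₀/Z = 7²·5.29 × 10⁻¹¹/6 = 4.32 × 10⁻¹⁰ m
v = Zαc/n = 6·0.00730·3.00 × 10⁸/7 = 1.88 × 10⁶ m/s
T = 2πr/v = 1.45 × 10⁻¹⁵ s

1.45 × 10⁻¹⁵ s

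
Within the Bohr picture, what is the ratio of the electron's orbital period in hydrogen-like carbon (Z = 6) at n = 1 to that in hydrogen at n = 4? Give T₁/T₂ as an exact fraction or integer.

T ∝ Z^-2 · n^3
T₁/T₂ = (6/1)^-2 · (1/4)^3 = 1/2304

1/2304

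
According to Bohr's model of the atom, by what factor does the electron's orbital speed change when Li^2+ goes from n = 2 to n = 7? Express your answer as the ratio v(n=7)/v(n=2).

2/7

v ∝ Z^1 · n^-1; with Z fixed, v ∝ n^-1.
v(n=7)/v(n=2) = (7/2)^-1 = 2/7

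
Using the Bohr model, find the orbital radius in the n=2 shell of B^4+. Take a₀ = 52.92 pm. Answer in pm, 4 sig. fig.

42.34 pm

r_n = n²a₀/Z = 2² × 52.92 / 5
    = 4 × 52.92 / 5 = 42.34 pm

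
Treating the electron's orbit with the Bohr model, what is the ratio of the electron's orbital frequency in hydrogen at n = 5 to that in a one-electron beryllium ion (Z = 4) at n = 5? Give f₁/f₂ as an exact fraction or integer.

f ∝ Z^2 · n^-3
f₁/f₂ = (1/4)^2 · (5/5)^-3 = 1/16

1/16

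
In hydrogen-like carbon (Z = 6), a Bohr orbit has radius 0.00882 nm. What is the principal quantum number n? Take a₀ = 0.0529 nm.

r_n = n²a₀/Z ⇒ n² = rZ/a₀ = 0.00882 × 6 / 0.0529 ≈ 1.00
n = 1

1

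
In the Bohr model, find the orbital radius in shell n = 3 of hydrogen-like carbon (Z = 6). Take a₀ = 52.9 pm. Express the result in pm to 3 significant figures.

79.3 pm

r_n = n²a₀/Z = 3² × 52.9 / 6
    = 9 × 52.9 / 6 = 79.3 pm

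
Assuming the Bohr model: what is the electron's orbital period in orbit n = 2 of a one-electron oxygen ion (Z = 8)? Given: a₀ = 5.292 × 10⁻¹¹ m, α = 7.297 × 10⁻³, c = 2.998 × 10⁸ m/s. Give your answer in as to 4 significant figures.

19.00 as

r = n²a₀/Z = 2²·5.292 × 10⁻¹¹/8 = 2.646 × 10⁻¹¹ m
v = Zαc/n = 8·0.007297·2.998 × 10⁸/2 = 8.751 × 10⁶ m/s
T = 2πr/v = 1.900 × 10⁻¹⁷ s = 19.00 as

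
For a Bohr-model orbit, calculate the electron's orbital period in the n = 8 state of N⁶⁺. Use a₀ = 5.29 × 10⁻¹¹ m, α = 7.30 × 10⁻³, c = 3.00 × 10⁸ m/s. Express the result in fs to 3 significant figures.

1.59 fs

r = n²a₀/Z = 8²·5.29 × 10⁻¹¹/7 = 4.84 × 10⁻¹⁰ m
v = Zαc/n = 7·0.00730·3.00 × 10⁸/8 = 1.92 × 10⁶ m/s
T = 2πr/v = 1.59 × 10⁻¹⁵ s = 1.59 fs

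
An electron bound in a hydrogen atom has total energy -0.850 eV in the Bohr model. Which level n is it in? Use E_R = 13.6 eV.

4

E_n = −E_R Z²/n² ⇒ n² = E_R Z²/(−E_n) = 13.6 × 1² / 0.850 ≈ 16.00
n = 4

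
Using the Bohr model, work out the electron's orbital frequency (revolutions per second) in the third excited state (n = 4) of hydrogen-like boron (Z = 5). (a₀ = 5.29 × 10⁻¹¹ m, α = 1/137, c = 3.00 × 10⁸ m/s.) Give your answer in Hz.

2.57 × 10¹⁵ Hz

r = n²a₀/Z = 1.69 × 10⁻¹⁰ m, v = Zαc/n = 2.74 × 10⁶ m/s
f = v/(2πr) = 2.57 × 10¹⁵ Hz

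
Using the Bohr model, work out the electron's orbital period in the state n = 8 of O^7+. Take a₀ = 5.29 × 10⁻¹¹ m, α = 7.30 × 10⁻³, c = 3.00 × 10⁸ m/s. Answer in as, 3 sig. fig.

r = n²a₀/Z = 8²·5.29 × 10⁻¹¹/8 = 4.23 × 10⁻¹⁰ m
v = Zαc/n = 8·0.00730·3.00 × 10⁸/8 = 2.19 × 10⁶ m/s
T = 2πr/v = 1.21 × 10⁻¹⁵ s = 1210 as

1210 as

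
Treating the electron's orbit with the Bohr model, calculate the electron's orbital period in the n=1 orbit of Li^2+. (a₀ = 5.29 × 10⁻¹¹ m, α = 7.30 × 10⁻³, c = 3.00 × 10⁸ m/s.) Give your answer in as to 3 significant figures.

r = n²a₀/Z = 1²·5.29 × 10⁻¹¹/3 = 1.76 × 10⁻¹¹ m
v = Zαc/n = 3·0.00730·3.00 × 10⁸/1 = 6.57 × 10⁶ m/s
T = 2πr/v = 1.69 × 10⁻¹⁷ s = 16.9 as

16.9 as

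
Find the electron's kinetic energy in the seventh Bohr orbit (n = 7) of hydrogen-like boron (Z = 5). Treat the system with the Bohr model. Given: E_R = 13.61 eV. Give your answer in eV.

For a Coulomb orbit the virial theorem gives K = −E_n.
E_n = −E_R·Z²/n², so K = E_R·Z²/n² = 13.61 × 5²/7² = 6.944 eV

6.944 eV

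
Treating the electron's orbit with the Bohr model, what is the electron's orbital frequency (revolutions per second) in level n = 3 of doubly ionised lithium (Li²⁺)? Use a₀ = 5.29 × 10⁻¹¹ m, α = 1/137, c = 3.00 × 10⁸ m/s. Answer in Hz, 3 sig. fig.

r = n²a₀/Z = 1.59 × 10⁻¹⁰ m, v = Zαc/n = 2.19 × 10⁶ m/s
f = v/(2πr) = 2.20 × 10¹⁵ Hz

2.20 × 10¹⁵ Hz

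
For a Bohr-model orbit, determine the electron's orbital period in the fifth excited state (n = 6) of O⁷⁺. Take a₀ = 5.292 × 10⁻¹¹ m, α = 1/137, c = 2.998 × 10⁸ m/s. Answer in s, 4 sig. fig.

5.128 × 10⁻¹⁶ s

r = n²a₀/Z = 6²·5.292 × 10⁻¹¹/8 = 2.381 × 10⁻¹⁰ m
v = Zαc/n = 8·0.007299·2.998 × 10⁸/6 = 2.918 × 10⁶ m/s
T = 2πr/v = 5.128 × 10⁻¹⁶ s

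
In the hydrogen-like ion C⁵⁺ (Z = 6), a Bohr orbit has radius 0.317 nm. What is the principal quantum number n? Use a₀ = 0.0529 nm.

r_n = n²a₀/Z ⇒ n² = rZ/a₀ = 0.317 × 6 / 0.0529 ≈ 35.95
n = 6

6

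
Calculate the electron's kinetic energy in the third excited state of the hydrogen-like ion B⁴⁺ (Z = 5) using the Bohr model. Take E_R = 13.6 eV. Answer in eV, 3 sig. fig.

For a Coulomb orbit the virial theorem gives K = −E_n.
E_n = −E_R·Z²/n², so K = E_R·Z²/n² = 13.6 × 5²/4² = 21.2 eV

21.2 eV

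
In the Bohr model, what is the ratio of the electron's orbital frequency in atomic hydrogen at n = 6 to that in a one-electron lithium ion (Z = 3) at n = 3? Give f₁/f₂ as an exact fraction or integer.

1/72

f ∝ Z^2 · n^-3
f₁/f₂ = (1/3)^2 · (6/3)^-3 = 1/72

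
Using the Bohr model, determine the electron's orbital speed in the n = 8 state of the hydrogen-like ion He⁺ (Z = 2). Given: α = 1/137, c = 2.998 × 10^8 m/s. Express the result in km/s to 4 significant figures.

v_n = Zαc/n = 2 × 0.007299 × 2.998 × 10^8 / 8
    = 547.1 km/s

547.1 km/s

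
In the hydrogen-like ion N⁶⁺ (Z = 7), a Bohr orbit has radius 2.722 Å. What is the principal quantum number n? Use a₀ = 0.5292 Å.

r_n = n²a₀/Z ⇒ n² = rZ/a₀ = 2.722 × 7 / 0.5292 ≈ 36.01
n = 6

6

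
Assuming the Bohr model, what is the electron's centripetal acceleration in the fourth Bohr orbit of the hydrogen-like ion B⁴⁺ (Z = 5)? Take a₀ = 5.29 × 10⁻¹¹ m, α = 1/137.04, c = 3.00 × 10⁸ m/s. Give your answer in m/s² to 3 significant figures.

r = n²a₀/Z = 1.69 × 10⁻¹⁰ m, v = Zαc/n = 2.74 × 10⁶ m/s
a = v²/r = (2.74 × 10⁶)² / 1.69 × 10⁻¹⁰ = 4.42 × 10²² m/s²

4.42 × 10²² m/s²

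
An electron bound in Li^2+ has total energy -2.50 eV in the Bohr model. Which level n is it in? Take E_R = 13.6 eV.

E_n = −E_R Z²/n² ⇒ n² = E_R Z²/(−E_n) = 13.6 × 3² / 2.50 ≈ 48.96
n = 7

7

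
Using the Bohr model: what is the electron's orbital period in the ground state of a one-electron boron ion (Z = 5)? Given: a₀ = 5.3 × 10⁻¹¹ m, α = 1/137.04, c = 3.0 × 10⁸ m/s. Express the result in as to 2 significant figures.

6.1 as

r = n²a₀/Z = 1²·5.3 × 10⁻¹¹/5 = 1.1 × 10⁻¹¹ m
v = Zαc/n = 5·0.0073·3.0 × 10⁸/1 = 1.1 × 10⁷ m/s
T = 2πr/v = 6.1 × 10⁻¹⁸ s = 6.1 as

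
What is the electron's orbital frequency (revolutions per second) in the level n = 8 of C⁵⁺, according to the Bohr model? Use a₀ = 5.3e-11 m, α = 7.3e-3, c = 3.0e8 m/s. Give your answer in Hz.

4.6e14 Hz

r = n²a₀/Z = 5.7e-10 m, v = Zαc/n = 1.6e6 m/s
f = v/(2πr) = 4.6e14 Hz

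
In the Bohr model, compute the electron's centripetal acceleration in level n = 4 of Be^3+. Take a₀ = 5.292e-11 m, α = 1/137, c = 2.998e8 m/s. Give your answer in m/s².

r = n²a₀/Z = 2.117e-10 m, v = Zαc/n = 2.188e6 m/s
a = v²/r = (2.188e6)² / 2.117e-10 = 2.262e22 m/s²

2.262e22 m/s²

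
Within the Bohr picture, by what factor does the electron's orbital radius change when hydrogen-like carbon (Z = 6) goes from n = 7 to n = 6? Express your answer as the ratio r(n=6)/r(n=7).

r ∝ Z^-1 · n^2; with Z fixed, r ∝ n^2.
r(n=6)/r(n=7) = (6/7)^2 = 36/49

36/49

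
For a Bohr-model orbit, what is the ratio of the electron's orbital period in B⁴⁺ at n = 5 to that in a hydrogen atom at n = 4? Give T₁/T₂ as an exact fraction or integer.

T ∝ Z^-2 · n^3
T₁/T₂ = (5/1)^-2 · (5/4)^3 = 5/64

5/64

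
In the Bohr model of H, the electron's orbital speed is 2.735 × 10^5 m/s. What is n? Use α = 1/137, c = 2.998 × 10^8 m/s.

v_n = Zαc/n ⇒ n = Zαc/v = 1 × 0.007299 × 2.998 × 10^8 / 2.735 × 10^5 ≈ 8.00
n = 8

8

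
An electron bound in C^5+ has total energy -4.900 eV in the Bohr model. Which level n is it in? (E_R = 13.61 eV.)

10

E_n = −E_R Z²/n² ⇒ n² = E_R Z²/(−E_n) = 13.61 × 6² / 4.900 ≈ 99.99
n = 10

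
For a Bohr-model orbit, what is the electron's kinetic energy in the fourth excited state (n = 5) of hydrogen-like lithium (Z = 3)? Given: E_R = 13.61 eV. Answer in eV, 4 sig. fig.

4.900 eV

For a Coulomb orbit the virial theorem gives K = −E_n.
E_n = −E_R·Z²/n², so K = E_R·Z²/n² = 13.61 × 3²/5² = 4.900 eV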